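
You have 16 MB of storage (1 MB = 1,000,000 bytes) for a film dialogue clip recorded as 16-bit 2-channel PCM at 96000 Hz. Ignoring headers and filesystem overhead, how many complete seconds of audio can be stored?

Uncompressed byte rate = 96,000 × 2 × 2 = 384,000 bytes/s.
Capacity = 16 × 1,000,000 = 16,000,000 bytes.
16,000,000 / 384,000 ≈ 41.67 s → 41 seconds.

41 seconds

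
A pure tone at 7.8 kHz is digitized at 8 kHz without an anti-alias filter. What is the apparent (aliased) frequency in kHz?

Nyquist = 8,000/2 = 4,000 Hz; 7,800 Hz exceeds it.
Alias = |7,800 − 1×8,000| = |7,800 − 8,000| = 200 Hz = 0.2 kHz.

0.2 kHz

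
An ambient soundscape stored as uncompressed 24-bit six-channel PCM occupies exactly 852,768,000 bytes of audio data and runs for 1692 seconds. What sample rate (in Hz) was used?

Bytes = sample_rate × seconds × bytes_per_sample × channels.
sample_rate = 852,768,000 / (1,692 × 3 × 6) = 852,768,000 / 30,456 = 28,000 Hz.

28,000 Hz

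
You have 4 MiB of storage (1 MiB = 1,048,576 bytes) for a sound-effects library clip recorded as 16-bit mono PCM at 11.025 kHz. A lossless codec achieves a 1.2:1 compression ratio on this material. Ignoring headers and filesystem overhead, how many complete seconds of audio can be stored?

Uncompressed byte rate = 11,025 × 2 × 1 = 22,050 bytes/s.
After 1.2:1 compression, effective rate ≈ 18375 bytes/s.
Capacity = 4 × 1,048,576 = 4,194,304 bytes.
4,194,304 / effective rate ≈ 228.26 s → 228 seconds.

228 seconds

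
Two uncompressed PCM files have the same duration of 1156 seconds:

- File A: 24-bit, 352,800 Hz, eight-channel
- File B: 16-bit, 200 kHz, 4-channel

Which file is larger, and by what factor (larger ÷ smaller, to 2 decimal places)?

File A: 352,800 × 3 × 8 = 8,467,200 bytes/s.
File B: 200,000 × 2 × 4 = 1,600,000 bytes/s.
File A is larger; ratio = 9,788,083,200 / 1,849,600,000 = 5.29.

File A, by a factor of 5.29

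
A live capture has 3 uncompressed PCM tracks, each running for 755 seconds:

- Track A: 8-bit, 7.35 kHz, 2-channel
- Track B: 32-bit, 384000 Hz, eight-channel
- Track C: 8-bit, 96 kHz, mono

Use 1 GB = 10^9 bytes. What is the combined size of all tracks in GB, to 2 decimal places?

Track A: 7,350 × 755 × 1 × 2 = 11,098,500 bytes.
Track B: 384,000 × 755 × 4 × 8 = 9,277,440,000 bytes.
Track C: 96,000 × 755 × 1 × 1 = 72,480,000 bytes.
Total = 9,361,018,500 bytes = 9.36 GB.

9.36 GB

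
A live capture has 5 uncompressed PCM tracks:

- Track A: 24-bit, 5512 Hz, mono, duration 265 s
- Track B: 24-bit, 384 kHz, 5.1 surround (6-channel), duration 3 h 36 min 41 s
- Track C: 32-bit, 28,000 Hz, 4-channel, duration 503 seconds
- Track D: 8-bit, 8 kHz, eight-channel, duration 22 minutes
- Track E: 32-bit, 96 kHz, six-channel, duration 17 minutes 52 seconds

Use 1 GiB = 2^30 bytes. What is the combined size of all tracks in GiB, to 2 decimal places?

86.28 GiB

Track A: 5,512 × 265 × 3 × 1 = 4,382,040 bytes.
Track B: 3 h 36 min 41 s = 13,001 s; 384,000 × 13,001 × 3 × 6 = 89,862,912,000 bytes.
Track C: 28,000 × 503 × 4 × 4 = 225,344,000 bytes.
Track D: 22 minutes = 1,320 s; 8,000 × 1,320 × 1 × 8 = 84,480,000 bytes.
Track E: 17 minutes 52 seconds = 1,072 s; 96,000 × 1,072 × 4 × 6 = 2,469,888,000 bytes.
Total = 92,647,006,040 bytes = 86.28 GiB.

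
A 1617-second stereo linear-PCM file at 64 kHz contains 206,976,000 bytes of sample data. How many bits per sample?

Bytes per sample = 206,976,000 / (64,000 × 1,617 × 2) = 206,976,000 / 206,976,000 = 1.
Bit depth = 1 × 8 = 8 bits.

8 bits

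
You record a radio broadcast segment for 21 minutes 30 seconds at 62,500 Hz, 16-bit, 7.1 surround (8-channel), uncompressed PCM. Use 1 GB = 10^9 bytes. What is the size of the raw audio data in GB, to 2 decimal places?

Duration = 21 minutes 30 seconds = 1,290 s.
Bytes = 62,500 samples/s × 1,290 s × 2 bytes/sample × 8 ch = 1,290,000,000 bytes.
1,290,000,000 / 1,000,000,000 = 1.29 GB.

1.29 GB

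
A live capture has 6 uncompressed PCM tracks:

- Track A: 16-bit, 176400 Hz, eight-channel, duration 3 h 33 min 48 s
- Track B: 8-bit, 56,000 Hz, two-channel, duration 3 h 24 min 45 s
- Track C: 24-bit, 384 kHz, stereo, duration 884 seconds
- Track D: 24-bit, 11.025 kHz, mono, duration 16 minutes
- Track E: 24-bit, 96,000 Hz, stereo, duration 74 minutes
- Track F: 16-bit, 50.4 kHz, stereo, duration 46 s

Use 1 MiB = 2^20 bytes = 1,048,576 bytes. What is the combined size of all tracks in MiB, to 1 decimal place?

Track A: 3 h 33 min 48 s = 12,828 s; 176,400 × 12,828 × 2 × 8 = 36,205,747,200 bytes.
Track B: 3 h 24 min 45 s = 12,285 s; 56,000 × 12,285 × 1 × 2 = 1,375,920,000 bytes.
Track C: 384,000 × 884 × 3 × 2 = 2,036,736,000 bytes.
Track D: 16 minutes = 960 s; 11,025 × 960 × 3 × 1 = 31,752,000 bytes.
Track E: 74 minutes = 4,440 s; 96,000 × 4,440 × 3 × 2 = 2,557,440,000 bytes.
Track F: 50,400 × 46 × 2 × 2 = 9,273,600 bytes.
Total = 42,216,868,800 bytes = 40261.1 MiB.

40261.1 MiB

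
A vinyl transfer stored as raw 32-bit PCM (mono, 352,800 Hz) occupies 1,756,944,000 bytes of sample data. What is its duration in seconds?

1,245 seconds

Byte rate = 352,800 × 4 × 1 = 1,411,200 bytes/s.
Duration = 1,756,944,000 / 1,411,200 = 1,245 s.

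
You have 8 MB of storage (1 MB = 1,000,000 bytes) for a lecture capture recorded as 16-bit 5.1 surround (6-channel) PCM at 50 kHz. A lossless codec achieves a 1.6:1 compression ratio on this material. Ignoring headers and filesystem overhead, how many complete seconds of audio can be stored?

Uncompressed byte rate = 50,000 × 2 × 6 = 600,000 bytes/s.
After 1.6:1 compression, effective rate ≈ 375000 bytes/s.
Capacity = 8 × 1,000,000 = 8,000,000 bytes.
8,000,000 / effective rate ≈ 21.33 s → 21 seconds.

21 seconds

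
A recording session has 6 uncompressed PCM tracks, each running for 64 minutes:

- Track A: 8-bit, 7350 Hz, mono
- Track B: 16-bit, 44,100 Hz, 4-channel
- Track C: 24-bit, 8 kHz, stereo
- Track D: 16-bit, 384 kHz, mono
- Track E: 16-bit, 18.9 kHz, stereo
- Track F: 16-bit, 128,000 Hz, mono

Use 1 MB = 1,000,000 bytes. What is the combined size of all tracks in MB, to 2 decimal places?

64 minutes = 3,840 s.
Track A: 7,350 × 3,840 × 1 × 1 = 28,224,000 bytes.
Track B: 44,100 × 3,840 × 2 × 4 = 1,354,752,000 bytes.
Track C: 8,000 × 3,840 × 3 × 2 = 184,320,000 bytes.
Track D: 384,000 × 3,840 × 2 × 1 = 2,949,120,000 bytes.
Track E: 18,900 × 3,840 × 2 × 2 = 290,304,000 bytes.
Track F: 128,000 × 3,840 × 2 × 1 = 983,040,000 bytes.
Total = 5,789,760,000 bytes = 5789.76 MB.

5789.76 MB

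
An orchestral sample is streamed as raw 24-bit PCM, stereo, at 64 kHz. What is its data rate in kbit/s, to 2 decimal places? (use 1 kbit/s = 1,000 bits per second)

Bit rate = 64,000 × 24 × 2 = 3,072,000 bits/s.
= 3072.00 kbit/s.

3072.00 kbit/s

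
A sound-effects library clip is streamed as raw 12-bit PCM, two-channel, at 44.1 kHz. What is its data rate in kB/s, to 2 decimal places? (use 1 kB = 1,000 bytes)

132.30 kB/s

Bit rate = 44,100 × 12 × 2 = 1,058,400 bits/s.
1,058,400 / 8 = 132,300 B/s = 132.30 kB/s.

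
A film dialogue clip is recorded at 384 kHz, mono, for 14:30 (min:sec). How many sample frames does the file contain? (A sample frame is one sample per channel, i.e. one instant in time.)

334,080,000 sample frames

14:30 (min:sec) = 870 s.
384,000 samples/s × 870 s = 334,080,000 frames.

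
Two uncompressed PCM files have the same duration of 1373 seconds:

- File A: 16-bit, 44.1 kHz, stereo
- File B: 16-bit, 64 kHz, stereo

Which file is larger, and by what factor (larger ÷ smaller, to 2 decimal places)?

File A: 44,100 × 2 × 2 = 176,400 bytes/s.
File B: 64,000 × 2 × 2 = 256,000 bytes/s.
File B is larger; ratio = 351,488,000 / 242,197,200 = 1.45.

File B, by a factor of 1.45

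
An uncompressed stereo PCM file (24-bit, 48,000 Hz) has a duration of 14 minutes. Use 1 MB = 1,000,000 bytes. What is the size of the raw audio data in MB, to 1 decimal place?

241.9 MB

Duration = 14 minutes = 840 s.
Bytes = 48,000 samples/s × 840 s × 3 bytes/sample × 2 ch = 241,920,000 bytes.
241,920,000 / 1,000,000 = 241.9 MB.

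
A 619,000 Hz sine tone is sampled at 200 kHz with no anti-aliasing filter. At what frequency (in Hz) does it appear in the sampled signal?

19,000 Hz

Nyquist = 200,000/2 = 100,000 Hz; 619,000 Hz exceeds it.
Alias = |619,000 − 3×200,000| = |619,000 − 600,000| = 19,000 Hz.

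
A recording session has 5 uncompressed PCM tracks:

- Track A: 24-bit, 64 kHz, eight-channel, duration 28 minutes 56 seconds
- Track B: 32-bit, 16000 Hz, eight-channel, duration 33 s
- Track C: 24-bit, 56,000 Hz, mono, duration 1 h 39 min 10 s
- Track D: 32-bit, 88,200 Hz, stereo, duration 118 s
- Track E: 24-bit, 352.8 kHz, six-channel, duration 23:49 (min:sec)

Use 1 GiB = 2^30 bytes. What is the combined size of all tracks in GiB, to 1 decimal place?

12.0 GiB

Track A: 28 minutes 56 seconds = 1,736 s; 64,000 × 1,736 × 3 × 8 = 2,666,496,000 bytes.
Track B: 16,000 × 33 × 4 × 8 = 16,896,000 bytes.
Track C: 1 h 39 min 10 s = 5,950 s; 56,000 × 5,950 × 3 × 1 = 999,600,000 bytes.
Track D: 88,200 × 118 × 4 × 2 = 83,260,800 bytes.
Track E: 23:49 (min:sec) = 1,429 s; 352,800 × 1,429 × 3 × 6 = 9,074,721,600 bytes.
Total = 12,840,974,400 bytes = 12.0 GiB.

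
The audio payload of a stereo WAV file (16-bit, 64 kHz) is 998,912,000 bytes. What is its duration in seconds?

3,902 seconds

Byte rate = 64,000 × 2 × 2 = 256,000 bytes/s.
Duration = 998,912,000 / 256,000 = 3,902 s.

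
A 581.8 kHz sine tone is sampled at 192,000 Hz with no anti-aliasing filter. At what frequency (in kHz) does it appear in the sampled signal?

5.8 kHz

Nyquist = 192,000/2 = 96,000 Hz; 581,800 Hz exceeds it.
Alias = |581,800 − 3×192,000| = |581,800 − 576,000| = 5,800 Hz = 5.8 kHz.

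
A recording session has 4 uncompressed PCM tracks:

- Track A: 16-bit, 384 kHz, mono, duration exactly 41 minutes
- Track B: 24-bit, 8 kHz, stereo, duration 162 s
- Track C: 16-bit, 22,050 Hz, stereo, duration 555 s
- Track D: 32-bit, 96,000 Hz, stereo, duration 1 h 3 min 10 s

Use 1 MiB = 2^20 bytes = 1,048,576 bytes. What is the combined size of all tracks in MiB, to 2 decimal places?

Track A: exactly 41 minutes = 2,460 s; 384,000 × 2,460 × 2 × 1 = 1,889,280,000 bytes.
Track B: 8,000 × 162 × 3 × 2 = 7,776,000 bytes.
Track C: 22,050 × 555 × 2 × 2 = 48,951,000 bytes.
Track D: 1 h 3 min 10 s = 3,790 s; 96,000 × 3,790 × 4 × 2 = 2,910,720,000 bytes.
Total = 4,856,727,000 bytes = 4631.74 MiB.

4631.74 MiB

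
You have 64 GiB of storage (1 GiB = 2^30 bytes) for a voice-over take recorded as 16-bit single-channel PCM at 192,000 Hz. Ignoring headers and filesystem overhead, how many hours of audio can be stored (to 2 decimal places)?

49.71 hours

Uncompressed byte rate = 192,000 × 2 × 1 = 384,000 bytes/s.
Capacity = 64 × 1,073,741,824 = 68,719,476,736 bytes.
68,719,476,736 / 384,000 ≈ 178956.97 s → 49.71 hours.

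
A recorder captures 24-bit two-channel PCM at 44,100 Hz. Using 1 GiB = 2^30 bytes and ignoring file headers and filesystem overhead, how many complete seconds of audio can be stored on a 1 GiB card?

Uncompressed byte rate = 44,100 × 3 × 2 = 264,600 bytes/s.
Capacity = 1 × 1,073,741,824 = 1,073,741,824 bytes.
1,073,741,824 / 264,600 ≈ 4057.98 s → 4,057 seconds.

4,057 seconds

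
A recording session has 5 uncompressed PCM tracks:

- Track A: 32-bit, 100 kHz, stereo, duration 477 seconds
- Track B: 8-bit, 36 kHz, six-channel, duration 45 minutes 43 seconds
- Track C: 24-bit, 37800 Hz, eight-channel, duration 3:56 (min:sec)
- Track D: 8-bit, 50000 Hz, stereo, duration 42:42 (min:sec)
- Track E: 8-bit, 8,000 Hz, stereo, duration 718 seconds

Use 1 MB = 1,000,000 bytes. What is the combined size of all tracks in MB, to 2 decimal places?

1455.88 MB

Track A: 100,000 × 477 × 4 × 2 = 381,600,000 bytes.
Track B: 45 minutes 43 seconds = 2,743 s; 36,000 × 2,743 × 1 × 6 = 592,488,000 bytes.
Track C: 3:56 (min:sec) = 236 s; 37,800 × 236 × 3 × 8 = 214,099,200 bytes.
Track D: 42:42 (min:sec) = 2,562 s; 50,000 × 2,562 × 1 × 2 = 256,200,000 bytes.
Track E: 8,000 × 718 × 1 × 2 = 11,488,000 bytes.
Total = 1,455,875,200 bytes = 1455.88 MB.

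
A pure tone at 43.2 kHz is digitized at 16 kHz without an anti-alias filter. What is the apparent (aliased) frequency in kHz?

4.8 kHz

Nyquist = 16,000/2 = 8,000 Hz; 43,200 Hz exceeds it.
Alias = |43,200 − 3×16,000| = |43,200 − 48,000| = 4,800 Hz = 4.8 kHz.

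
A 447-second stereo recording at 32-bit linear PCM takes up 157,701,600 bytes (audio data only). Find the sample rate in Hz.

Bytes = sample_rate × seconds × bytes_per_sample × channels.
sample_rate = 157,701,600 / (447 × 4 × 2) = 157,701,600 / 3,576 = 44,100 Hz.

44,100 Hz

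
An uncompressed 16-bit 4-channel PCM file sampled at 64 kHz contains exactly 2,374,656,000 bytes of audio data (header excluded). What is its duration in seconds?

4,638 seconds

Byte rate = 64,000 × 2 × 4 = 512,000 bytes/s.
Duration = 2,374,656,000 / 512,000 = 4,638 s.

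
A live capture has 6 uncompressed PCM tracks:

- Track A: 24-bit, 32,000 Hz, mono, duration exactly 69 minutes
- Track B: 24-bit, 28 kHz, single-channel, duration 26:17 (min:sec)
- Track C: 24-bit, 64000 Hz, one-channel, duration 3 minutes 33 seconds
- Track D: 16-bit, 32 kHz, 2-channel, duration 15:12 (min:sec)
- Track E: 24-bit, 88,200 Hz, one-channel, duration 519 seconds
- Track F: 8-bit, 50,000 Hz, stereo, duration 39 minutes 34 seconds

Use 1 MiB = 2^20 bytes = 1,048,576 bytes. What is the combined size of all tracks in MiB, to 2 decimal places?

1013.06 MiB

Track A: exactly 69 minutes = 4,140 s; 32,000 × 4,140 × 3 × 1 = 397,440,000 bytes.
Track B: 26:17 (min:sec) = 1,577 s; 28,000 × 1,577 × 3 × 1 = 132,468,000 bytes.
Track C: 3 minutes 33 seconds = 213 s; 64,000 × 213 × 3 × 1 = 40,896,000 bytes.
Track D: 15:12 (min:sec) = 912 s; 32,000 × 912 × 2 × 2 = 116,736,000 bytes.
Track E: 88,200 × 519 × 3 × 1 = 137,327,400 bytes.
Track F: 39 minutes 34 seconds = 2,374 s; 50,000 × 2,374 × 1 × 2 = 237,400,000 bytes.
Total = 1,062,267,400 bytes = 1013.06 MiB.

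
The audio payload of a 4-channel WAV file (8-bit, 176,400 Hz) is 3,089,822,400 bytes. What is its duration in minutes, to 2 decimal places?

Byte rate = 176,400 × 1 × 4 = 705,600 bytes/s.
Duration = 3,089,822,400 / 705,600 = 4,379 s.
4,379 s / 60 = 72.98 minutes.

72.98 minutes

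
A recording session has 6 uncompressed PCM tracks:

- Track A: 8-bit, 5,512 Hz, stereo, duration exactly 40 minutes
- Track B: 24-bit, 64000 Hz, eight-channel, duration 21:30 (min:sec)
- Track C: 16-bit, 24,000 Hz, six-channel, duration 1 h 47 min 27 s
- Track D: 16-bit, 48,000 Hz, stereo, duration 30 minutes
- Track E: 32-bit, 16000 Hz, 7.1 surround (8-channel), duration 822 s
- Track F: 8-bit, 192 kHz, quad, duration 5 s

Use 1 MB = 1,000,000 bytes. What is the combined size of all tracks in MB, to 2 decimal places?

4634.94 MB

Track A: exactly 40 minutes = 2,400 s; 5,512 × 2,400 × 1 × 2 = 26,457,600 bytes.
Track B: 21:30 (min:sec) = 1,290 s; 64,000 × 1,290 × 3 × 8 = 1,981,440,000 bytes.
Track C: 1 h 47 min 27 s = 6,447 s; 24,000 × 6,447 × 2 × 6 = 1,856,736,000 bytes.
Track D: 30 minutes = 1,800 s; 48,000 × 1,800 × 2 × 2 = 345,600,000 bytes.
Track E: 16,000 × 822 × 4 × 8 = 420,864,000 bytes.
Track F: 192,000 × 5 × 1 × 4 = 3,840,000 bytes.
Total = 4,634,937,600 bytes = 4634.94 MB.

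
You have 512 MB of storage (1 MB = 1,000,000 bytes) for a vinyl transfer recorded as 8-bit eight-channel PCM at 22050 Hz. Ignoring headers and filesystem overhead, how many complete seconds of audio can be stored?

2,902 seconds

Uncompressed byte rate = 22,050 × 1 × 8 = 176,400 bytes/s.
Capacity = 512 × 1,000,000 = 512,000,000 bytes.
512,000,000 / 176,400 ≈ 2902.49 s → 2,902 seconds.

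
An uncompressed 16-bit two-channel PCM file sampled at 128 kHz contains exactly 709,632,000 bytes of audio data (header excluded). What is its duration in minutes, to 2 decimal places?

Byte rate = 128,000 × 2 × 2 = 512,000 bytes/s.
Duration = 709,632,000 / 512,000 = 1,386 s.
1,386 s / 60 = 23.10 minutes.

23.10 minutes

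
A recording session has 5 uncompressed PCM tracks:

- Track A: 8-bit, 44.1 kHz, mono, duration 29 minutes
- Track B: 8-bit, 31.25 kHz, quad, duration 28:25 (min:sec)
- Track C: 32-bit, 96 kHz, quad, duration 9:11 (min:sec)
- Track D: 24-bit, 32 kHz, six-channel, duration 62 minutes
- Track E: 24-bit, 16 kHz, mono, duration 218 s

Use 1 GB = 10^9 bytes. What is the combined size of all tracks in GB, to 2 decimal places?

3.29 GB

Track A: 29 minutes = 1,740 s; 44,100 × 1,740 × 1 × 1 = 76,734,000 bytes.
Track B: 28:25 (min:sec) = 1,705 s; 31,250 × 1,705 × 1 × 4 = 213,125,000 bytes.
Track C: 9:11 (min:sec) = 551 s; 96,000 × 551 × 4 × 4 = 846,336,000 bytes.
Track D: 62 minutes = 3,720 s; 32,000 × 3,720 × 3 × 6 = 2,142,720,000 bytes.
Track E: 16,000 × 218 × 3 × 1 = 10,464,000 bytes.
Total = 3,289,379,000 bytes = 3.29 GB.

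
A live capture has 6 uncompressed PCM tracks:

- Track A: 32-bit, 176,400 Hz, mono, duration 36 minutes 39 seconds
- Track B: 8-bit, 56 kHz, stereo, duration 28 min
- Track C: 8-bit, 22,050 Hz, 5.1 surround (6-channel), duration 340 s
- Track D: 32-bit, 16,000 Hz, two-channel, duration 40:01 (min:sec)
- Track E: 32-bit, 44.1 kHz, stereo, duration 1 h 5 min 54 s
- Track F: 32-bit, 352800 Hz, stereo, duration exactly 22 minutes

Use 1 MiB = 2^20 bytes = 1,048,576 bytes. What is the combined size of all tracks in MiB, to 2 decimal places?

Track A: 36 minutes 39 seconds = 2,199 s; 176,400 × 2,199 × 4 × 1 = 1,551,614,400 bytes.
Track B: 28 min = 1,680 s; 56,000 × 1,680 × 1 × 2 = 188,160,000 bytes.
Track C: 22,050 × 340 × 1 × 6 = 44,982,000 bytes.
Track D: 40:01 (min:sec) = 2,401 s; 16,000 × 2,401 × 4 × 2 = 307,328,000 bytes.
Track E: 1 h 5 min 54 s = 3,954 s; 44,100 × 3,954 × 4 × 2 = 1,394,971,200 bytes.
Track F: exactly 22 minutes = 1,320 s; 352,800 × 1,320 × 4 × 2 = 3,725,568,000 bytes.
Total = 7,212,623,600 bytes = 6878.49 MiB.

6878.49 MiB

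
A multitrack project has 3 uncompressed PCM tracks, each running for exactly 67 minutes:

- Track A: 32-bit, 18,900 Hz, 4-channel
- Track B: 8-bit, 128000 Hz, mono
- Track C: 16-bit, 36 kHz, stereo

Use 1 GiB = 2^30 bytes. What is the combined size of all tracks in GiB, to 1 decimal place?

exactly 67 minutes = 4,020 s.
Track A: 18,900 × 4,020 × 4 × 4 = 1,215,648,000 bytes.
Track B: 128,000 × 4,020 × 1 × 1 = 514,560,000 bytes.
Track C: 36,000 × 4,020 × 2 × 2 = 578,880,000 bytes.
Total = 2,309,088,000 bytes = 2.2 GiB.

2.2 GiB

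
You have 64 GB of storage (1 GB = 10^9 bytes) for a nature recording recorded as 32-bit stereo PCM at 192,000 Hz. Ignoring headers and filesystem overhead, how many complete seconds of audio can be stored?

Uncompressed byte rate = 192,000 × 4 × 2 = 1,536,000 bytes/s.
Capacity = 64 × 1,000,000,000 = 64,000,000,000 bytes.
64,000,000,000 / 1,536,000 ≈ 41666.67 s → 41,666 seconds.

41,666 seconds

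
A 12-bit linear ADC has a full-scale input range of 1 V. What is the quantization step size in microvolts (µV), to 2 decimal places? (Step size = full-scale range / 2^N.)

244.14 µV

1 V / 2^12 = 1 / 4,096 V = 244.14 µV.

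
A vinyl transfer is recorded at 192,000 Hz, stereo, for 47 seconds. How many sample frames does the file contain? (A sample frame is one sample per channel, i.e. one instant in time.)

9,024,000 sample frames

192,000 samples/s × 47 s = 9,024,000 frames.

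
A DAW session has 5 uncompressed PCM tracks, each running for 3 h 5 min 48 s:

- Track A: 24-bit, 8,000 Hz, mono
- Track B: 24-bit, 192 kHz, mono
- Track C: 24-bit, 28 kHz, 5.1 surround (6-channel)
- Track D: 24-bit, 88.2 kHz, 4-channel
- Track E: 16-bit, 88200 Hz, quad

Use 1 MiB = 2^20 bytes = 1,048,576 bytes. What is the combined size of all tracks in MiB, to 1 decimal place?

30491.3 MiB

3 h 5 min 48 s = 11,148 s.
Track A: 8,000 × 11,148 × 3 × 1 = 267,552,000 bytes.
Track B: 192,000 × 11,148 × 3 × 1 = 6,421,248,000 bytes.
Track C: 28,000 × 11,148 × 3 × 6 = 5,618,592,000 bytes.
Track D: 88,200 × 11,148 × 3 × 4 = 11,799,043,200 bytes.
Track E: 88,200 × 11,148 × 2 × 4 = 7,866,028,800 bytes.
Total = 31,972,464,000 bytes = 30491.3 MiB.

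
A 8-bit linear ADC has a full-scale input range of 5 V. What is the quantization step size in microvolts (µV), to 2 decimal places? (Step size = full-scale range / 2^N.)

19531.25 µV

5 V / 2^8 = 5 / 256 V = 19531.25 µV.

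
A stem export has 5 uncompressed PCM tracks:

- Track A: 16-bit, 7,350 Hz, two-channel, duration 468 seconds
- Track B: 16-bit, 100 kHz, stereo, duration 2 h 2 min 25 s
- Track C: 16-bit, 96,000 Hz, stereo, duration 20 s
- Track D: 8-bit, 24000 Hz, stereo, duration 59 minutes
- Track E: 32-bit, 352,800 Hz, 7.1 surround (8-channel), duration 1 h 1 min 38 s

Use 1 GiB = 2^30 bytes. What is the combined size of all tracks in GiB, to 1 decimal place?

Track A: 7,350 × 468 × 2 × 2 = 13,759,200 bytes.
Track B: 2 h 2 min 25 s = 7,345 s; 100,000 × 7,345 × 2 × 2 = 2,938,000,000 bytes.
Track C: 96,000 × 20 × 2 × 2 = 7,680,000 bytes.
Track D: 59 minutes = 3,540 s; 24,000 × 3,540 × 1 × 2 = 169,920,000 bytes.
Track E: 1 h 1 min 38 s = 3,698 s; 352,800 × 3,698 × 4 × 8 = 41,748,940,800 bytes.
Total = 44,878,300,000 bytes = 41.8 GiB.

41.8 GiB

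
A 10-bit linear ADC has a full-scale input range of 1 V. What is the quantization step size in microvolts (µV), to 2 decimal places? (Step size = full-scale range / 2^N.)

976.56 µV

1 V / 2^10 = 1 / 1,024 V = 976.56 µV.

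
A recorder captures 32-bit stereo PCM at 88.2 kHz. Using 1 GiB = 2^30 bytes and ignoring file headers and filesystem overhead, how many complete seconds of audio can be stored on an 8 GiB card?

Uncompressed byte rate = 88,200 × 4 × 2 = 705,600 bytes/s.
Capacity = 8 × 1,073,741,824 = 8,589,934,592 bytes.
8,589,934,592 / 705,600 ≈ 12173.94 s → 12,173 seconds.

12,173 seconds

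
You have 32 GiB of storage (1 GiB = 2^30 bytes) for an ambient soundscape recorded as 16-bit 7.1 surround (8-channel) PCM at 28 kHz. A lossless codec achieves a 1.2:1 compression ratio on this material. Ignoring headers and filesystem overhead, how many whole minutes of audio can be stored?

Uncompressed byte rate = 28,000 × 2 × 8 = 448,000 bytes/s.
After 1.2:1 compression, effective rate ≈ 373333.33 bytes/s.
Capacity = 32 × 1,073,741,824 = 34,359,738,368 bytes.
34,359,738,368 / effective rate ≈ 92035.01 s → 1,533 minutes.

1,533 minutes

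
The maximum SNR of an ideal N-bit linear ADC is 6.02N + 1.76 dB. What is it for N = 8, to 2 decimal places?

6.02 × 8 + 1.76 = 49.92 dB.

49.92 dB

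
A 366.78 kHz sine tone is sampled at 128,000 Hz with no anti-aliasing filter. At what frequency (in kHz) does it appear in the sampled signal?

17.22 kHz

Nyquist = 128,000/2 = 64,000 Hz; 366,780 Hz exceeds it.
Alias = |366,780 − 3×128,000| = |366,780 − 384,000| = 17,220 Hz = 17.22 kHz.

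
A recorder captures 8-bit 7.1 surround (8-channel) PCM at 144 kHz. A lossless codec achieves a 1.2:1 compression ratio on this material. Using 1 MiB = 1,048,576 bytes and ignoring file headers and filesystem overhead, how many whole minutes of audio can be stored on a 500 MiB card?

Uncompressed byte rate = 144,000 × 1 × 8 = 1,152,000 bytes/s.
After 1.2:1 compression, effective rate ≈ 960000 bytes/s.
Capacity = 500 × 1,048,576 = 524,288,000 bytes.
524,288,000 / effective rate ≈ 546.13 s → 9 minutes.

9 minutes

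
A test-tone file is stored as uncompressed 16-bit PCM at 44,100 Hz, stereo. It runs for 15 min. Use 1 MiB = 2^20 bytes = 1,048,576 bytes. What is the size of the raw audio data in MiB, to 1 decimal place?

151.4 MiB

Duration = 15 min = 900 s.
Bytes = 44,100 samples/s × 900 s × 2 bytes/sample × 2 ch = 158,760,000 bytes.
158,760,000 / 1,048,576 = 151.4 MiB.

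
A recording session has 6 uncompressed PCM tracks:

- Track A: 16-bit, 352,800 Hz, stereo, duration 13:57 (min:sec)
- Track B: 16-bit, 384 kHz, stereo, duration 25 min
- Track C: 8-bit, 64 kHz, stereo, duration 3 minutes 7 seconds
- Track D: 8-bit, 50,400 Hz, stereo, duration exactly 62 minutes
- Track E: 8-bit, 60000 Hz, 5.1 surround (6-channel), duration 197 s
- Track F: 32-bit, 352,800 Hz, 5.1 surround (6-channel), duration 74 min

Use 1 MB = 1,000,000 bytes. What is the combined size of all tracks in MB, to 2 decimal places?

41549.37 MB

Track A: 13:57 (min:sec) = 837 s; 352,800 × 837 × 2 × 2 = 1,181,174,400 bytes.
Track B: 25 min = 1,500 s; 384,000 × 1,500 × 2 × 2 = 2,304,000,000 bytes.
Track C: 3 minutes 7 seconds = 187 s; 64,000 × 187 × 1 × 2 = 23,936,000 bytes.
Track D: exactly 62 minutes = 3,720 s; 50,400 × 3,720 × 1 × 2 = 374,976,000 bytes.
Track E: 60,000 × 197 × 1 × 6 = 70,920,000 bytes.
Track F: 74 min = 4,440 s; 352,800 × 4,440 × 4 × 6 = 37,594,368,000 bytes.
Total = 41,549,374,400 bytes = 41549.37 MB.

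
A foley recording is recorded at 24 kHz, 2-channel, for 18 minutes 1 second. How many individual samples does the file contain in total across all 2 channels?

51,888,000 samples

18 minutes 1 second = 1,081 s.
24,000 × 1,081 s × 2 ch = 51,888,000 samples.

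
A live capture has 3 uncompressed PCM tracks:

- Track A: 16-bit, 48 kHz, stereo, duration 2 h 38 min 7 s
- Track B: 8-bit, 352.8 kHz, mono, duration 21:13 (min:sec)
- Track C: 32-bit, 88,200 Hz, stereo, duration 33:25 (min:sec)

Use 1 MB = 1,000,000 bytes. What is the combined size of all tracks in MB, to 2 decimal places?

Track A: 2 h 38 min 7 s = 9,487 s; 48,000 × 9,487 × 2 × 2 = 1,821,504,000 bytes.
Track B: 21:13 (min:sec) = 1,273 s; 352,800 × 1,273 × 1 × 1 = 449,114,400 bytes.
Track C: 33:25 (min:sec) = 2,005 s; 88,200 × 2,005 × 4 × 2 = 1,414,728,000 bytes.
Total = 3,685,346,400 bytes = 3685.35 MB.

3685.35 MB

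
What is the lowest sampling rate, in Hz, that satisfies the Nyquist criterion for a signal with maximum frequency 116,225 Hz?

232,450 Hz

Minimum sample rate = 2 × 116,225 Hz = 232,450 Hz.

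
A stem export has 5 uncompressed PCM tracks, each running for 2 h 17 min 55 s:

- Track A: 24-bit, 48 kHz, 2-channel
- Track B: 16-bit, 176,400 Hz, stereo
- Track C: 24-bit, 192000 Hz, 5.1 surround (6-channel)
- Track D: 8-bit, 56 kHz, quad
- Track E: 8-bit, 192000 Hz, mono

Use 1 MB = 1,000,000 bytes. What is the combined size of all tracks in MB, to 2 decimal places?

40262.84 MB

2 h 17 min 55 s = 8,275 s.
Track A: 48,000 × 8,275 × 3 × 2 = 2,383,200,000 bytes.
Track B: 176,400 × 8,275 × 2 × 2 = 5,838,840,000 bytes.
Track C: 192,000 × 8,275 × 3 × 6 = 28,598,400,000 bytes.
Track D: 56,000 × 8,275 × 1 × 4 = 1,853,600,000 bytes.
Track E: 192,000 × 8,275 × 1 × 1 = 1,588,800,000 bytes.
Total = 40,262,840,000 bytes = 40262.84 MB.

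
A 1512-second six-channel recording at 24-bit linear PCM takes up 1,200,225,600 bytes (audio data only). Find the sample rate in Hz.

44,100 Hz

Bytes = sample_rate × seconds × bytes_per_sample × channels.
sample_rate = 1,200,225,600 / (1,512 × 3 × 6) = 1,200,225,600 / 27,216 = 44,100 Hz.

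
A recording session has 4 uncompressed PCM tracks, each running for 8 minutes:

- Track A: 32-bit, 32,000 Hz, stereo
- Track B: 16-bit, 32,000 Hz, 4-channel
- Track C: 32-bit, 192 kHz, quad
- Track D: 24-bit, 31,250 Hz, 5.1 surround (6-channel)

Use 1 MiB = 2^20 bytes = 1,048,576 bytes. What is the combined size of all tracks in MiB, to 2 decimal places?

8 minutes = 480 s.
Track A: 32,000 × 480 × 4 × 2 = 122,880,000 bytes.
Track B: 32,000 × 480 × 2 × 4 = 122,880,000 bytes.
Track C: 192,000 × 480 × 4 × 4 = 1,474,560,000 bytes.
Track D: 31,250 × 480 × 3 × 6 = 270,000,000 bytes.
Total = 1,990,320,000 bytes = 1898.12 MiB.

1898.12 MiB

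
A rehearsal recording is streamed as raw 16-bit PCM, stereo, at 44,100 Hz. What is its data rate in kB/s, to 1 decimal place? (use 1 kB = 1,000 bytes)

176.4 kB/s

Bit rate = 44,100 × 16 × 2 = 1,411,200 bits/s.
1,411,200 / 8 = 176,400 B/s = 176.4 kB/s.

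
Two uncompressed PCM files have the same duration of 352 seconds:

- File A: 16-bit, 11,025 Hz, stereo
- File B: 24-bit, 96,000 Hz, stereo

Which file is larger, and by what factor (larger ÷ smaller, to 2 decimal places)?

File A: 11,025 × 2 × 2 = 44,100 bytes/s.
File B: 96,000 × 3 × 2 = 576,000 bytes/s.
File B is larger; ratio = 202,752,000 / 15,523,200 = 13.06.

File B, by a factor of 13.06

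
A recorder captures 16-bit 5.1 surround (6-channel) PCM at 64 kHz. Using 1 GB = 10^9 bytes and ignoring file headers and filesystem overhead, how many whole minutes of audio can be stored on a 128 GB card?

2,777 minutes

Uncompressed byte rate = 64,000 × 2 × 6 = 768,000 bytes/s.
Capacity = 128 × 1,000,000,000 = 128,000,000,000 bytes.
128,000,000,000 / 768,000 ≈ 166666.67 s → 2,777 minutes.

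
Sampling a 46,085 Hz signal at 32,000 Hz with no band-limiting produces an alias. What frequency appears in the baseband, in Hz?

14,085 Hz

Nyquist = 32,000/2 = 16,000 Hz; 46,085 Hz exceeds it.
Alias = |46,085 − 1×32,000| = |46,085 − 32,000| = 14,085 Hz.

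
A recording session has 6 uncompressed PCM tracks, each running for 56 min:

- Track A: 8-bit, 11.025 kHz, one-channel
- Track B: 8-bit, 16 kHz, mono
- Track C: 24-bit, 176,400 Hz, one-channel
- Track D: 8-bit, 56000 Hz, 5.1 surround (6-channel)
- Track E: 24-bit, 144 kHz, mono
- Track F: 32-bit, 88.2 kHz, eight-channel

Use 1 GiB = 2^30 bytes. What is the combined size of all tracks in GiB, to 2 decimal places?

12.98 GiB

56 min = 3,360 s.
Track A: 11,025 × 3,360 × 1 × 1 = 37,044,000 bytes.
Track B: 16,000 × 3,360 × 1 × 1 = 53,760,000 bytes.
Track C: 176,400 × 3,360 × 3 × 1 = 1,778,112,000 bytes.
Track D: 56,000 × 3,360 × 1 × 6 = 1,128,960,000 bytes.
Track E: 144,000 × 3,360 × 3 × 1 = 1,451,520,000 bytes.
Track F: 88,200 × 3,360 × 4 × 8 = 9,483,264,000 bytes.
Total = 13,932,660,000 bytes = 12.98 GiB.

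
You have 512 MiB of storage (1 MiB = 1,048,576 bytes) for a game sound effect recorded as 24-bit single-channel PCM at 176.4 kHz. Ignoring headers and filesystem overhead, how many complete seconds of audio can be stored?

1,014 seconds

Uncompressed byte rate = 176,400 × 3 × 1 = 529,200 bytes/s.
Capacity = 512 × 1,048,576 = 536,870,912 bytes.
536,870,912 / 529,200 ≈ 1014.5 s → 1,014 seconds.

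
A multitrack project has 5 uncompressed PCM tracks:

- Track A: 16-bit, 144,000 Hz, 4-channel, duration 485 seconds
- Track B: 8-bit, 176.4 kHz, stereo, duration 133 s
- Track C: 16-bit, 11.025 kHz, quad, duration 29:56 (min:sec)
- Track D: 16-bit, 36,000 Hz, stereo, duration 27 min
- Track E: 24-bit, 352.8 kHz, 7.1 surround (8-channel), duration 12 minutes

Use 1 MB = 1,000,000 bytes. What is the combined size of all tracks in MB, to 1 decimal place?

7093.7 MB

Track A: 144,000 × 485 × 2 × 4 = 558,720,000 bytes.
Track B: 176,400 × 133 × 1 × 2 = 46,922,400 bytes.
Track C: 29:56 (min:sec) = 1,796 s; 11,025 × 1,796 × 2 × 4 = 158,407,200 bytes.
Track D: 27 min = 1,620 s; 36,000 × 1,620 × 2 × 2 = 233,280,000 bytes.
Track E: 12 minutes = 720 s; 352,800 × 720 × 3 × 8 = 6,096,384,000 bytes.
Total = 7,093,713,600 bytes = 7093.7 MB.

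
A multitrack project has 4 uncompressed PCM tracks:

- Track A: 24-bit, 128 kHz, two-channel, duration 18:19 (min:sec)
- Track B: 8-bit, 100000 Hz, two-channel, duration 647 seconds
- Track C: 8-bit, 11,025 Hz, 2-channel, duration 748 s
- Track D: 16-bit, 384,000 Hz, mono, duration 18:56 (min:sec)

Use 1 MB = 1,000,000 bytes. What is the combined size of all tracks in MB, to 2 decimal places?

Track A: 18:19 (min:sec) = 1,099 s; 128,000 × 1,099 × 3 × 2 = 844,032,000 bytes.
Track B: 100,000 × 647 × 1 × 2 = 129,400,000 bytes.
Track C: 11,025 × 748 × 1 × 2 = 16,493,400 bytes.
Track D: 18:56 (min:sec) = 1,136 s; 384,000 × 1,136 × 2 × 1 = 872,448,000 bytes.
Total = 1,862,373,400 bytes = 1862.37 MB.

1862.37 MB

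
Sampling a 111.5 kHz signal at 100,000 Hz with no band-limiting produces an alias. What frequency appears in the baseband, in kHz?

Nyquist = 100,000/2 = 50,000 Hz; 111,500 Hz exceeds it.
Alias = |111,500 − 1×100,000| = |111,500 − 100,000| = 11,500 Hz = 11.5 kHz.

11.5 kHz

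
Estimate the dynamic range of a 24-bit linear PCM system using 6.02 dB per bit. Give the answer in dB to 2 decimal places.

24 × 6.02 = 144.48 dB.

144.48 dB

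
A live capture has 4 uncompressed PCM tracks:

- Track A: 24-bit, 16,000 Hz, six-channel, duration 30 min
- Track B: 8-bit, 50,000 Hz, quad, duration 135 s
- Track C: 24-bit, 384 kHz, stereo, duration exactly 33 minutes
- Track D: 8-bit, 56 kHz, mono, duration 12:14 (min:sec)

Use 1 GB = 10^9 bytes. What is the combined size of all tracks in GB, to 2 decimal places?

5.15 GB

Track A: 30 min = 1,800 s; 16,000 × 1,800 × 3 × 6 = 518,400,000 bytes.
Track B: 50,000 × 135 × 1 × 4 = 27,000,000 bytes.
Track C: exactly 33 minutes = 1,980 s; 384,000 × 1,980 × 3 × 2 = 4,561,920,000 bytes.
Track D: 12:14 (min:sec) = 734 s; 56,000 × 734 × 1 × 1 = 41,104,000 bytes.
Total = 5,148,424,000 bytes = 5.15 GB.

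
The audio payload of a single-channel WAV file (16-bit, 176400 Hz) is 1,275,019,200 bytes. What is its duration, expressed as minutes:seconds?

60:14

Byte rate = 176,400 × 2 × 1 = 352,800 bytes/s.
Duration = 1,275,019,200 / 352,800 = 3,614 s.
3,614 s = 60:14.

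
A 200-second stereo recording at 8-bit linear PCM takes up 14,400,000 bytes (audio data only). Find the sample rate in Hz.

36,000 Hz

Bytes = sample_rate × seconds × bytes_per_sample × channels.
sample_rate = 14,400,000 / (200 × 1 × 2) = 14,400,000 / 400 = 36,000 Hz.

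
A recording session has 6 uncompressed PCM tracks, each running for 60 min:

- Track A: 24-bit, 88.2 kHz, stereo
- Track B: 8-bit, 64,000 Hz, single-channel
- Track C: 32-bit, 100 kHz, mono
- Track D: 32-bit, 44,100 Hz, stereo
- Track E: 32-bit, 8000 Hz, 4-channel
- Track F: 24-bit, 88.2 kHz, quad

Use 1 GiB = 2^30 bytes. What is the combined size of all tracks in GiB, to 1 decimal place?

60 min = 3,600 s.
Track A: 88,200 × 3,600 × 3 × 2 = 1,905,120,000 bytes.
Track B: 64,000 × 3,600 × 1 × 1 = 230,400,000 bytes.
Track C: 100,000 × 3,600 × 4 × 1 = 1,440,000,000 bytes.
Track D: 44,100 × 3,600 × 4 × 2 = 1,270,080,000 bytes.
Track E: 8,000 × 3,600 × 4 × 4 = 460,800,000 bytes.
Track F: 88,200 × 3,600 × 3 × 4 = 3,810,240,000 bytes.
Total = 9,116,640,000 bytes = 8.5 GiB.

8.5 GiB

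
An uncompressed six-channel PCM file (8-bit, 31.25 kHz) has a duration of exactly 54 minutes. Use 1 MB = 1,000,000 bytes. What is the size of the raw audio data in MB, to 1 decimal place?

607.5 MB

Duration = exactly 54 minutes = 3,240 s.
Bytes = 31,250 samples/s × 3,240 s × 1 bytes/sample × 6 ch = 607,500,000 bytes.
607,500,000 / 1,000,000 = 607.5 MB.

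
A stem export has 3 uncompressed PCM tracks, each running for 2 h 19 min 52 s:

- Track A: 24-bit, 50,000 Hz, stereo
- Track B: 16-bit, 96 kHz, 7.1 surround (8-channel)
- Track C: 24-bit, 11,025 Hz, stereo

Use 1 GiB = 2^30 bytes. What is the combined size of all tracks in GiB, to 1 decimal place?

2 h 19 min 52 s = 8,392 s.
Track A: 50,000 × 8,392 × 3 × 2 = 2,517,600,000 bytes.
Track B: 96,000 × 8,392 × 2 × 8 = 12,890,112,000 bytes.
Track C: 11,025 × 8,392 × 3 × 2 = 555,130,800 bytes.
Total = 15,962,842,800 bytes = 14.9 GiB.

14.9 GiB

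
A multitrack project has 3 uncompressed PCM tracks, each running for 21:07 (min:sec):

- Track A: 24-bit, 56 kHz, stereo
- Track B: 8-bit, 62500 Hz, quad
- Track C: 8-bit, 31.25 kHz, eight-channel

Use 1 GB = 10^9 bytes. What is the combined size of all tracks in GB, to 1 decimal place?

1.1 GB

21:07 (min:sec) = 1,267 s.
Track A: 56,000 × 1,267 × 3 × 2 = 425,712,000 bytes.
Track B: 62,500 × 1,267 × 1 × 4 = 316,750,000 bytes.
Track C: 31,250 × 1,267 × 1 × 8 = 316,750,000 bytes.
Total = 1,059,212,000 bytes = 1.1 GB.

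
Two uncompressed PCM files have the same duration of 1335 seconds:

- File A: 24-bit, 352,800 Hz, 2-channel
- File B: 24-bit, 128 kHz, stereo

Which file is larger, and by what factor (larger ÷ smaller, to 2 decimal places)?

File A, by a factor of 2.76

File A: 352,800 × 3 × 2 = 2,116,800 bytes/s.
File B: 128,000 × 3 × 2 = 768,000 bytes/s.
File A is larger; ratio = 2,825,928,000 / 1,025,280,000 = 2.76.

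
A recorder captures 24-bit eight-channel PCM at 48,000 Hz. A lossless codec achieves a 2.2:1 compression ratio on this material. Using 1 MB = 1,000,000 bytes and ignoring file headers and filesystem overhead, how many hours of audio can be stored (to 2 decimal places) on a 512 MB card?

0.27 hours

Uncompressed byte rate = 48,000 × 3 × 8 = 1,152,000 bytes/s.
After 2.2:1 compression, effective rate ≈ 523636.36 bytes/s.
Capacity = 512 × 1,000,000 = 512,000,000 bytes.
512,000,000 / effective rate ≈ 977.78 s → 0.27 hours.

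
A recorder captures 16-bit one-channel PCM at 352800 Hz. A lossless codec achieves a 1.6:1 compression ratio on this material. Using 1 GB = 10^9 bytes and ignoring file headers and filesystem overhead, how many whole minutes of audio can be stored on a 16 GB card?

604 minutes

Uncompressed byte rate = 352,800 × 2 × 1 = 705,600 bytes/s.
After 1.6:1 compression, effective rate ≈ 441000 bytes/s.
Capacity = 16 × 1,000,000,000 = 16,000,000,000 bytes.
16,000,000,000 / effective rate ≈ 36281.18 s → 604 minutes.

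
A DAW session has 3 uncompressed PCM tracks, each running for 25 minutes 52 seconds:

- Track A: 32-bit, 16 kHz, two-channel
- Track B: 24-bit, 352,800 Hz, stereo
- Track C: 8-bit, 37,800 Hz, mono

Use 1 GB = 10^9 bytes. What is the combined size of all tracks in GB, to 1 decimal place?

3.5 GB

25 minutes 52 seconds = 1,552 s.
Track A: 16,000 × 1,552 × 4 × 2 = 198,656,000 bytes.
Track B: 352,800 × 1,552 × 3 × 2 = 3,285,273,600 bytes.
Track C: 37,800 × 1,552 × 1 × 1 = 58,665,600 bytes.
Total = 3,542,595,200 bytes = 3.5 GB.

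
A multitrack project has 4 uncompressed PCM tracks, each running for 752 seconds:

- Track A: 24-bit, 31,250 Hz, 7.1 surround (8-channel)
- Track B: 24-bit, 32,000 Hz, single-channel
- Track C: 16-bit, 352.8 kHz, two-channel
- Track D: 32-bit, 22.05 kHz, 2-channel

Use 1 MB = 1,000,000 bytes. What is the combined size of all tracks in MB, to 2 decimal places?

1830.07 MB

Track A: 31,250 × 752 × 3 × 8 = 564,000,000 bytes.
Track B: 32,000 × 752 × 3 × 1 = 72,192,000 bytes.
Track C: 352,800 × 752 × 2 × 2 = 1,061,222,400 bytes.
Track D: 22,050 × 752 × 4 × 2 = 132,652,800 bytes.
Total = 1,830,067,200 bytes = 1830.07 MB.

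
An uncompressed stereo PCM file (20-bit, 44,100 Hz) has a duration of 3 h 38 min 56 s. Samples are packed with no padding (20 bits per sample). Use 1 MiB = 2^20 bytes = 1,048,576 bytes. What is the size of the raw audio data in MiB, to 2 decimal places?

2762.31 MiB

Duration = 3 h 38 min 56 s = 13,136 s.
Bits = 44,100 × 13,136 × 20 × 2 = 23,171,904,000 bits = 2,896,488,000 bytes.
2,896,488,000 / 1,048,576 = 2762.31 MiB.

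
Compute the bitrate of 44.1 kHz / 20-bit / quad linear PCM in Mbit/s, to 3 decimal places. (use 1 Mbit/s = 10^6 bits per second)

Bit rate = 44,100 × 20 × 4 = 3,528,000 bits/s.
= 3.528 Mbit/s.

3.528 Mbit/s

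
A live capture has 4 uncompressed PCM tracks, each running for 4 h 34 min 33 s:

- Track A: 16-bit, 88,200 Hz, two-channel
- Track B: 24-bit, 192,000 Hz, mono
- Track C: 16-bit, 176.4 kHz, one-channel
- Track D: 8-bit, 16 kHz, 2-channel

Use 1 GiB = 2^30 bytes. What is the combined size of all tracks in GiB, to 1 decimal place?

4 h 34 min 33 s = 16,473 s.
Track A: 88,200 × 16,473 × 2 × 2 = 5,811,674,400 bytes.
Track B: 192,000 × 16,473 × 3 × 1 = 9,488,448,000 bytes.
Track C: 176,400 × 16,473 × 2 × 1 = 5,811,674,400 bytes.
Track D: 16,000 × 16,473 × 1 × 2 = 527,136,000 bytes.
Total = 21,638,932,800 bytes = 20.2 GiB.

20.2 GiB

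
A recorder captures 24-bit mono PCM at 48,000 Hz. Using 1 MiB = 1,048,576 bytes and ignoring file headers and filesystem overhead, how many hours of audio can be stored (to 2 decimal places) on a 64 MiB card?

0.13 hours

Uncompressed byte rate = 48,000 × 3 × 1 = 144,000 bytes/s.
Capacity = 64 × 1,048,576 = 67,108,864 bytes.
67,108,864 / 144,000 ≈ 466.03 s → 0.13 hours.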